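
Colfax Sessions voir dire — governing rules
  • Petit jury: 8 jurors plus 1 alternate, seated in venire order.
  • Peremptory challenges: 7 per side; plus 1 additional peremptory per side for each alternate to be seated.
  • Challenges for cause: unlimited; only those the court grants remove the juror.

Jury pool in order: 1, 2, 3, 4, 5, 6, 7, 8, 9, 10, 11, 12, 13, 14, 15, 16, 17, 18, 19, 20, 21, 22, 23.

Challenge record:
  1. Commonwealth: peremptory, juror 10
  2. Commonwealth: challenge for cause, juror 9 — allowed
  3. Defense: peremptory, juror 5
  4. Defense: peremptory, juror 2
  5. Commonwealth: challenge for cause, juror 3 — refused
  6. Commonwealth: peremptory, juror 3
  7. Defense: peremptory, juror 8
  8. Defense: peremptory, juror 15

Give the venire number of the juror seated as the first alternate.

16

Removed: #2, #3, #5, #8, #9, #10, #15.
Seating in order: seats 1–8 → #1, #4, #6, #7, #11, #12, #13, #14; alternates → #16.
So alternate 1 is #16.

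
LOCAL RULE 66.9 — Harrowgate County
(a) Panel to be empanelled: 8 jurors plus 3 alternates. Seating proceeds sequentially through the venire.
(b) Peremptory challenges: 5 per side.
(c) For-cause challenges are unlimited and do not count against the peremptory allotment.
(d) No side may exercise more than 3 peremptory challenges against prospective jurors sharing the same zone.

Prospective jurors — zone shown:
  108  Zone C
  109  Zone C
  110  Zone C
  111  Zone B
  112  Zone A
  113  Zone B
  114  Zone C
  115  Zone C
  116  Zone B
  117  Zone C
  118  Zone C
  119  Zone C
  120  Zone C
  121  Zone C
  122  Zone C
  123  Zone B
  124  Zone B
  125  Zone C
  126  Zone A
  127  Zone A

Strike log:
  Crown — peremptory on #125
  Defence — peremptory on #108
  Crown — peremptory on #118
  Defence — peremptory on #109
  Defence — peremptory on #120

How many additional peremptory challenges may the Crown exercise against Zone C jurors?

Crown peremptories so far: #125, #118 — 2 of 5 used, 3 left overall.
Against Zone C: #125, #118 — 2 used; per-zone cap 3 leaves 1.
Binding limit: min(3, 1) = 1.

1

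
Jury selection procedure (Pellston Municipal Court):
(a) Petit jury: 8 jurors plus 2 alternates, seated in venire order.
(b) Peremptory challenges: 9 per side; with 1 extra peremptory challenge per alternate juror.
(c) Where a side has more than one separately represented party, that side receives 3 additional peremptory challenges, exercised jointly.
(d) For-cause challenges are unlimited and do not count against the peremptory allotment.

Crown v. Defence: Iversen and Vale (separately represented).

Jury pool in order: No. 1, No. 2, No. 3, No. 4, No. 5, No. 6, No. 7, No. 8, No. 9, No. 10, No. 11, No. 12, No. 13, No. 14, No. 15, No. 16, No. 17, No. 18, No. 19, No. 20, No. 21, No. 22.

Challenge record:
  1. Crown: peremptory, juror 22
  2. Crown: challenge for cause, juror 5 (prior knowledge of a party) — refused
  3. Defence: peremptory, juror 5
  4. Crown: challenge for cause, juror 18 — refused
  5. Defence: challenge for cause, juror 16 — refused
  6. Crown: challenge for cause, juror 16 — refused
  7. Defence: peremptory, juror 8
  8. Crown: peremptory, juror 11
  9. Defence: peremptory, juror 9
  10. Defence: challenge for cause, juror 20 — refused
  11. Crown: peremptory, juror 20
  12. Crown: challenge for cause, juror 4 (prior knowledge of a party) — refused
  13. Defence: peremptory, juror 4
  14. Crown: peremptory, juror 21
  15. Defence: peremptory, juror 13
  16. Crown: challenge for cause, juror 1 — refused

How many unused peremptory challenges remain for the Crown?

7

Crown allotment: 9 base + 1 × 2 alternates = 11.
Crown peremptories used: #22, #11, #20, #21 — 4 (for-cause on #5, #18, #16, #4, #1 don't count).
Remaining: 11 − 4 = 7.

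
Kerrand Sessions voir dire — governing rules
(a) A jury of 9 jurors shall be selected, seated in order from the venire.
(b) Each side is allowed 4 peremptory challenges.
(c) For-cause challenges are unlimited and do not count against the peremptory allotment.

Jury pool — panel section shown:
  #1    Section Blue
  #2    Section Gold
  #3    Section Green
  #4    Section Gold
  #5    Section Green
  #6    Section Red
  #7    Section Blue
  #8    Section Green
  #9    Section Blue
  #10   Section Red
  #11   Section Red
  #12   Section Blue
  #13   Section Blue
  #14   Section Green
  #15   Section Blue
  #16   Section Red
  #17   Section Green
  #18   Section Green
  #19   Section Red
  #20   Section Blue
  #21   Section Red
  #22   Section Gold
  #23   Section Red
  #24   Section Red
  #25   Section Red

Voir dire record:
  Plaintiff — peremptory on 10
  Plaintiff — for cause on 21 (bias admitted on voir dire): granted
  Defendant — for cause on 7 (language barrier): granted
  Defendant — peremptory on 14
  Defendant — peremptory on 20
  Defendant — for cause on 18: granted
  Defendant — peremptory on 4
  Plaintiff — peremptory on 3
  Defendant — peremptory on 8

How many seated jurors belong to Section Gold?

Removed: #3, #4, #7, #8, #10, #14, #18, #20, #21.
Seated jurors 1–9: #1, #2, #5, #6, #9, #11, #12, #13, #15.
Of those, in Section Gold: #2 → 1.

1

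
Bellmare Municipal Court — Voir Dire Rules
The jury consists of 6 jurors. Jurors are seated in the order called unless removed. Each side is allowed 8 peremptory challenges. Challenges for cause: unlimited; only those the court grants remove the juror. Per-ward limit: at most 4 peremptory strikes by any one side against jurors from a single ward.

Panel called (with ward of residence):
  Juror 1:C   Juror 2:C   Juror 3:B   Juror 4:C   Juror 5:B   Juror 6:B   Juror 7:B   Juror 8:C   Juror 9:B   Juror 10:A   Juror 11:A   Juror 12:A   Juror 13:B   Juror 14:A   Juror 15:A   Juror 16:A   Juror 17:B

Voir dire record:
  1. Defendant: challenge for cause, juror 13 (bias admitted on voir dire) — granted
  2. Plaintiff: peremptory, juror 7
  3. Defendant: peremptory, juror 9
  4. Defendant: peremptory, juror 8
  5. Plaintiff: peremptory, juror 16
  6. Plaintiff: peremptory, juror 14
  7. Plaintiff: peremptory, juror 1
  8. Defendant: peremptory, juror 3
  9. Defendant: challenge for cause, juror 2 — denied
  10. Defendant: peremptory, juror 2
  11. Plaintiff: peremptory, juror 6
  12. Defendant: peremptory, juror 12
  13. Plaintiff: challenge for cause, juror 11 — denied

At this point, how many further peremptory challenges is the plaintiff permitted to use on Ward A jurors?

Plaintiff peremptories so far: #7, #16, #14, #1, #6 — 5 of 8 used, 3 left overall.
Against Ward A: #16, #14 — 2 used; per-ward cap 4 leaves 2.
Binding limit: min(3, 2) = 2.

2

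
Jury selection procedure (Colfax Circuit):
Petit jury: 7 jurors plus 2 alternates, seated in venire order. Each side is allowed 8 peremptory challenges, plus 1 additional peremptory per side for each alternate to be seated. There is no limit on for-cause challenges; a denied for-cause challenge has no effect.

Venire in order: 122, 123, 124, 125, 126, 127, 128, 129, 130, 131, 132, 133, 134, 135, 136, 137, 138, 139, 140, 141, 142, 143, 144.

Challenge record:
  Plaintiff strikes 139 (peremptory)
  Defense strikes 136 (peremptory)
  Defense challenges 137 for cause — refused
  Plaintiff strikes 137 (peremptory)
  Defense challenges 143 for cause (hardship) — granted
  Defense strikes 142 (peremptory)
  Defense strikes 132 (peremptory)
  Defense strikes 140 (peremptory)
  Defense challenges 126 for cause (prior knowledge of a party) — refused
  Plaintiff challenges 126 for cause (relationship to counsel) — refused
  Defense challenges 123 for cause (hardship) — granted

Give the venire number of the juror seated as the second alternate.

Removed: #123, #132, #136, #137, #139, #140, #142, #143. (#126 stays — for-cause denied.)
Filling seats in venire order through position 9: #122, #124, #125, #126, #127, #128, #129, #130, #131.
So alternate 2 is #131.

131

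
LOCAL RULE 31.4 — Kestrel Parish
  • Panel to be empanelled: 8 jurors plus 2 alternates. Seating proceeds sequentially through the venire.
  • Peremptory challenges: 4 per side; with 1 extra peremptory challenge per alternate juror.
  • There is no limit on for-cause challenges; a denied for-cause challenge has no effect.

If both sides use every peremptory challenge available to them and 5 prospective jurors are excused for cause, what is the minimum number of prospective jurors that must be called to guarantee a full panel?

Seats to fill: 8 + 2 alternates = 10.
Peremptories: 4 + 1×2 = 6 per side × 2 sides = 12.
For-cause removals: 5.
Minimum venire: 10 + 12 + 5 = 27.

27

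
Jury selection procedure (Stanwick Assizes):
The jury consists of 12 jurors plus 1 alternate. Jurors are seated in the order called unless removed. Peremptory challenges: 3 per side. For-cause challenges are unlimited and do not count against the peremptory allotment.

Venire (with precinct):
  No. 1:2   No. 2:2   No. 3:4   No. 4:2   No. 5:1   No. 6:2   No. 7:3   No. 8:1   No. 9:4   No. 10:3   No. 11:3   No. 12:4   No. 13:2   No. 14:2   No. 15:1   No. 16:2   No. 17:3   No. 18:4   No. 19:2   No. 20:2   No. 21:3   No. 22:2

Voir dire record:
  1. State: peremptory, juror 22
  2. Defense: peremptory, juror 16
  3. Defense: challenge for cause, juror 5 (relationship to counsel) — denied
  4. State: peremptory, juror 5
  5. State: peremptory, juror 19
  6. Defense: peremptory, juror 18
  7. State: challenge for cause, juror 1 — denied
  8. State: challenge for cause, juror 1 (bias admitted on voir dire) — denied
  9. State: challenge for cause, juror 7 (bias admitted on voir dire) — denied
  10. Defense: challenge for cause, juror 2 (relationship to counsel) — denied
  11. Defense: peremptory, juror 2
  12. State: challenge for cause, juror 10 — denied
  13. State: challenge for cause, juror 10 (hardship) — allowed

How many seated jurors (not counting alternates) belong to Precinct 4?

Removed: #2, #5, #10, #16, #18, #19, #22.
Seated jurors 1–12: #1, #3, #4, #6, #7, #8, #9, #11, #12, #13, #14, #15 (alternates #17 not counted).
Of those, in Precinct 4: #3, #9, #12 → 3.

3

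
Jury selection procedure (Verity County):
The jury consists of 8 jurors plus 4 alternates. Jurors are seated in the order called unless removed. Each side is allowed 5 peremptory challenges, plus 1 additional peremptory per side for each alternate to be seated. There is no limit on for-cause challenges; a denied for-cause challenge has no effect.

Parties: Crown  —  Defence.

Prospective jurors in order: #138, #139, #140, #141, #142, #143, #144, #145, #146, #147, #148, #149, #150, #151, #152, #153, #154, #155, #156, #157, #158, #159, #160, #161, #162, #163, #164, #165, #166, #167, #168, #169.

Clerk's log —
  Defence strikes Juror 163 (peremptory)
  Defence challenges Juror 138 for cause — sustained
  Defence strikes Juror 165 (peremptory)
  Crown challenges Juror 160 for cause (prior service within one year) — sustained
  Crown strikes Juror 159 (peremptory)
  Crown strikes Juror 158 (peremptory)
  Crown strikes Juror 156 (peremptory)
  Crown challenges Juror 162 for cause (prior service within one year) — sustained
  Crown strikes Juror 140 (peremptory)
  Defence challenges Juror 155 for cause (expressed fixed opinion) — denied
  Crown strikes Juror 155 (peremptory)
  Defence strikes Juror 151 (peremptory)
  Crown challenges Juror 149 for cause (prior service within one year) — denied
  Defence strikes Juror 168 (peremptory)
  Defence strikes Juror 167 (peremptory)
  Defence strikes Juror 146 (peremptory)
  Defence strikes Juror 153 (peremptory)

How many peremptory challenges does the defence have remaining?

2

Defence allotment: 5 base + 1 × 4 alternates = 9.
Defence peremptories used: #163, #165, #151, #168, #167, #146, #153 — 7 (for-cause on #138, #155 don't count).
Remaining: 9 − 7 = 2.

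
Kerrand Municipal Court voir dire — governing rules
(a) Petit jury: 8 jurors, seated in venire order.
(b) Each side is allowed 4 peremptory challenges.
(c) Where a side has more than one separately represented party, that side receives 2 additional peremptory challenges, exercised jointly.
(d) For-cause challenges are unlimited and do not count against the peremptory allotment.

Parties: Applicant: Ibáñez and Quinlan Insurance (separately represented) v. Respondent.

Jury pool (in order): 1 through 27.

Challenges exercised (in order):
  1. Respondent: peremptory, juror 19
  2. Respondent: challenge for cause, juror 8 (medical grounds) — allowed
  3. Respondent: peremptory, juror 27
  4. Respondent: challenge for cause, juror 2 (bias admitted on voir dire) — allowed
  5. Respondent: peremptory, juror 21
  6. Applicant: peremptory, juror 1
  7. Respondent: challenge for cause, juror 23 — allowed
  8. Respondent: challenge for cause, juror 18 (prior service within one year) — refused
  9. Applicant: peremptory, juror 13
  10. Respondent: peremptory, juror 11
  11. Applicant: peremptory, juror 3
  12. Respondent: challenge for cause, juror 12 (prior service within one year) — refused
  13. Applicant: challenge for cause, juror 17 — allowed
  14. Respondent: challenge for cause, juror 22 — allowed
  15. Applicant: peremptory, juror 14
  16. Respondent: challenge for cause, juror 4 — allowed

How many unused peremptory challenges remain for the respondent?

0

Respondent allotment: 4.
Respondent peremptories used: #19, #27, #21, #11 — 4 (for-cause on #8, #2, #23, #18, #12, #22, #4 don't count).
Remaining: 4 − 4 = 0.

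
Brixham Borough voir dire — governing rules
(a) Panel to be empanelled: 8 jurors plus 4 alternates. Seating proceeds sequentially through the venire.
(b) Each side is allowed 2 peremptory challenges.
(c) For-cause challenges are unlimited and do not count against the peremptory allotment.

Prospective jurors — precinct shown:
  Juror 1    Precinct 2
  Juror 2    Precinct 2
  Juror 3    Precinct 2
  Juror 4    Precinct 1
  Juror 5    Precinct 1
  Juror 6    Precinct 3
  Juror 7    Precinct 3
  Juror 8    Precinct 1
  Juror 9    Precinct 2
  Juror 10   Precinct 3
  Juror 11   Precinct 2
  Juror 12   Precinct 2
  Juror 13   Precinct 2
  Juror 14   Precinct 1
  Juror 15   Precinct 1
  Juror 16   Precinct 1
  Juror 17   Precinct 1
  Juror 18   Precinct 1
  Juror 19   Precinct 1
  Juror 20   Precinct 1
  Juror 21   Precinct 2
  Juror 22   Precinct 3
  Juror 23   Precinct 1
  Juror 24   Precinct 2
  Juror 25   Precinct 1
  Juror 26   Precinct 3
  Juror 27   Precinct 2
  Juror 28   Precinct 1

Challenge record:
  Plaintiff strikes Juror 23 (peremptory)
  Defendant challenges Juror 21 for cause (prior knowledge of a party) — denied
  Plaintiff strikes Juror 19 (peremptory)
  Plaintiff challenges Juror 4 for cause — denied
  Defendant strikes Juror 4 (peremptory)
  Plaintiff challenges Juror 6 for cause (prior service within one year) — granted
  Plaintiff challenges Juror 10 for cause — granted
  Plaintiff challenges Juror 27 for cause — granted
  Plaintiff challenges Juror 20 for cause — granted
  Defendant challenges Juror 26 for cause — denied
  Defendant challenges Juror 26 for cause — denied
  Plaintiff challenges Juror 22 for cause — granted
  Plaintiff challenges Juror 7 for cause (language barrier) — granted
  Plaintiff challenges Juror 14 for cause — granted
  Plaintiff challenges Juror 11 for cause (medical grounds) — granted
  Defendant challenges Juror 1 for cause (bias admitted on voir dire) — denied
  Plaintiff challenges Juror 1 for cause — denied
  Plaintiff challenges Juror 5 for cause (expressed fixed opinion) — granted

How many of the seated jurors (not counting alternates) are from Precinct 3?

0

Removed: #4, #5, #6, #7, #10, #11, #14, #19, #20, #22, #23, #27.
Seated jurors 1–8: #1, #2, #3, #8, #9, #12, #13, #15 (alternates #16, #17, #18, #21 not counted).
None of those are in Precinct 3 → 0.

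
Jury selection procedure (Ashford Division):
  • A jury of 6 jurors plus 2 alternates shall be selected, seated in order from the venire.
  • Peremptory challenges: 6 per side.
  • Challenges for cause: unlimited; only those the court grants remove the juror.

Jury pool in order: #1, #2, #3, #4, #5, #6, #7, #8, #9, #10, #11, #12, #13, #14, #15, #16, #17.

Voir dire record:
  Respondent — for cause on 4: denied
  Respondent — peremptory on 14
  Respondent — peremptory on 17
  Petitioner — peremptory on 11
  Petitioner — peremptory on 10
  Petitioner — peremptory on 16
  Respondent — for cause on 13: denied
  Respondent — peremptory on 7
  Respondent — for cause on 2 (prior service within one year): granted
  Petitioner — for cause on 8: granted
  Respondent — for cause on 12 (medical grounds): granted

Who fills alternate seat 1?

13

Removed: #2, #7, #8, #10, #11, #12, #14, #16, #17. (#4, #13 stay — for-cause denied.)
Filling seats in venire order through position 7: #1, #3, #4, #5, #6, #9, #13.
So alternate 1 is #13.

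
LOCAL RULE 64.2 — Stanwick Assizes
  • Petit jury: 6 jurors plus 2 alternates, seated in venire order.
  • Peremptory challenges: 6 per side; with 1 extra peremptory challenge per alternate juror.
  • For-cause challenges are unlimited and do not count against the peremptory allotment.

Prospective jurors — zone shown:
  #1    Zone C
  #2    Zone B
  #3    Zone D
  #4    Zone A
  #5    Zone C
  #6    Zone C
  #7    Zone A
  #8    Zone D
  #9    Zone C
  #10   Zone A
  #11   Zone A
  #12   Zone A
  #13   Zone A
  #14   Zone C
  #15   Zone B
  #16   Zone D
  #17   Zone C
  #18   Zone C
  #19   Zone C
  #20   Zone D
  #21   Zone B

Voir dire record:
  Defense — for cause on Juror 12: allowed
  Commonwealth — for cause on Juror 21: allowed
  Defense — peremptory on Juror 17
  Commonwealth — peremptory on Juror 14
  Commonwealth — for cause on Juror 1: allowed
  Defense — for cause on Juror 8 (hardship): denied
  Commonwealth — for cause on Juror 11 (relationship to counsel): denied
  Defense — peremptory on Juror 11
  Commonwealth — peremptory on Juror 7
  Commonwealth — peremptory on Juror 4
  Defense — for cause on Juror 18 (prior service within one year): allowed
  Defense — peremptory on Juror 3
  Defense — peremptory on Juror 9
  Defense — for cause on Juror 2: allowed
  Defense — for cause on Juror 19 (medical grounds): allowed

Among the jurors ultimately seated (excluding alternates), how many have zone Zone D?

Removed: #1, #2, #3, #4, #7, #9, #11, #12, #14, #17, #18, #19, #21.
Seated jurors 1–6: #5, #6, #8, #10, #13, #15 (alternates #16, #20 not counted).
Of those, in Zone D: #8 → 1.

1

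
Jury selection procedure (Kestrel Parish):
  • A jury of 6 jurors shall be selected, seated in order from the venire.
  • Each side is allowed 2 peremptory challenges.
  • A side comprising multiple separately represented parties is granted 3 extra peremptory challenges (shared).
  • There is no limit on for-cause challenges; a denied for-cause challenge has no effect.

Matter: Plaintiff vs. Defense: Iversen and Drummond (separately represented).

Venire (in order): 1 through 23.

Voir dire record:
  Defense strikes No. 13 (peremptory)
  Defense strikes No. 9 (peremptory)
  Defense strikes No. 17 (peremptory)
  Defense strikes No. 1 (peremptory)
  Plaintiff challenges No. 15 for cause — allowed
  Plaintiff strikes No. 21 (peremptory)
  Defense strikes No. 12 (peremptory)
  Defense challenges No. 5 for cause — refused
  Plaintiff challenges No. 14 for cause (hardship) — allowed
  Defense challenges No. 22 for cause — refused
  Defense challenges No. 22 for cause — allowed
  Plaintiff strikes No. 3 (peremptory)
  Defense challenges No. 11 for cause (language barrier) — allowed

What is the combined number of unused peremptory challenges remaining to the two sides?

Plaintiff allotment: 2. Defense allotment: 2 base + 3 multi-party = 5.
Plaintiff peremptories used: #21, #3 — 2 (for-cause on #15, #14 don't count).
Defense peremptories used: #13, #9, #17, #1, #12 — 5 (for-cause on #5, #22, #22, #11 don't count).
Remaining: (2 − 2) + (5 − 5) = 0.

0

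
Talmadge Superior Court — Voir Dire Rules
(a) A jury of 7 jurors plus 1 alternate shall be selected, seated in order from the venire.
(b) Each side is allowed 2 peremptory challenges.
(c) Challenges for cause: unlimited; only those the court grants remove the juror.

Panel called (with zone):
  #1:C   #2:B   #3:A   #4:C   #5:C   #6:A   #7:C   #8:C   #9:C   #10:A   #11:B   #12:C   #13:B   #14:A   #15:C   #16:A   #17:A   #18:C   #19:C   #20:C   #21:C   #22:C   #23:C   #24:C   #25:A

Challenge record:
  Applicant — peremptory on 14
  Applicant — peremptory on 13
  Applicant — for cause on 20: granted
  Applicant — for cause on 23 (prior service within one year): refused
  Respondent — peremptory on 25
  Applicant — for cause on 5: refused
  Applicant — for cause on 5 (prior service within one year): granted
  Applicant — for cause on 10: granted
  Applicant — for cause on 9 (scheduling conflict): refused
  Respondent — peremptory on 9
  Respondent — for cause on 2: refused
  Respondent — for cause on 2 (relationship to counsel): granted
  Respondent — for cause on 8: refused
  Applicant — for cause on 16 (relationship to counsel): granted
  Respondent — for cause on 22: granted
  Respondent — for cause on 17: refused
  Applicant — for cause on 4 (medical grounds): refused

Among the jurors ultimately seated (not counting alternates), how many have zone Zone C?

4

Removed: #2, #5, #9, #10, #13, #14, #16, #20, #22, #25.
Seated jurors 1–7: #1, #3, #4, #6, #7, #8, #11 (alternates #12 not counted).
Of those, in Zone C: #1, #4, #7, #8 → 4.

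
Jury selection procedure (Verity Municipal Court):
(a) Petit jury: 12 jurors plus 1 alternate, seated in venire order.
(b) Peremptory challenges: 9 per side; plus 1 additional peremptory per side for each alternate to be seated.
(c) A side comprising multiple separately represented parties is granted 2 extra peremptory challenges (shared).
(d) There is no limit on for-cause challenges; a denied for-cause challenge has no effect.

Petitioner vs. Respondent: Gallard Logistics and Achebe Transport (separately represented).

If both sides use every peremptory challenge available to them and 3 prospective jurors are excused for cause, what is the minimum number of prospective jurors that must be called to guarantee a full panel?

Seats to fill: 12 + 1 alternates = 13.
Peremptories — Petitioner: 9 + 1×1 = 10; Respondent: 9 + 1×1 + 2 = 12; total 22.
For-cause removals: 3.
Minimum venire: 13 + 22 + 3 = 38.

38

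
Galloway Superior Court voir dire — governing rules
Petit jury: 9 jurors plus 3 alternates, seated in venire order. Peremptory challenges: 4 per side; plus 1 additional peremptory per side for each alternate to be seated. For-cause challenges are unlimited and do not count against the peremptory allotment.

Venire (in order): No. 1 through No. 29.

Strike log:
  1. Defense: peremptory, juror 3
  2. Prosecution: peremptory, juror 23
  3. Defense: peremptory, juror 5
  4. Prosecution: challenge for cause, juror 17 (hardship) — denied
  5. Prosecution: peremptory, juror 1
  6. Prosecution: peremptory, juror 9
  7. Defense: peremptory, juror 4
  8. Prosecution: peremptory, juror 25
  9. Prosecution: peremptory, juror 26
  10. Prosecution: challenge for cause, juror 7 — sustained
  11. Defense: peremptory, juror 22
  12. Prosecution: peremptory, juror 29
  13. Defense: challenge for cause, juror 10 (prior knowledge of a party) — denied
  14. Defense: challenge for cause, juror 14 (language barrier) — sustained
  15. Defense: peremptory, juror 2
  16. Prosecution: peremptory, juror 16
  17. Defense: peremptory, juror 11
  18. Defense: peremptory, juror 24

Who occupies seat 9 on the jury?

Removed: #1, #2, #3, #4, #5, #7, #9, #11, #14, #16, #22, #23, #24, #25, #26, #29. (#10, #17 stay — for-cause denied.)
Seating in order: seats 1–9 → #6, #8, #10, #12, #13, #15, #17, #18, #19; alternates → #20, #21, #27.
So seat 9 is #19.

19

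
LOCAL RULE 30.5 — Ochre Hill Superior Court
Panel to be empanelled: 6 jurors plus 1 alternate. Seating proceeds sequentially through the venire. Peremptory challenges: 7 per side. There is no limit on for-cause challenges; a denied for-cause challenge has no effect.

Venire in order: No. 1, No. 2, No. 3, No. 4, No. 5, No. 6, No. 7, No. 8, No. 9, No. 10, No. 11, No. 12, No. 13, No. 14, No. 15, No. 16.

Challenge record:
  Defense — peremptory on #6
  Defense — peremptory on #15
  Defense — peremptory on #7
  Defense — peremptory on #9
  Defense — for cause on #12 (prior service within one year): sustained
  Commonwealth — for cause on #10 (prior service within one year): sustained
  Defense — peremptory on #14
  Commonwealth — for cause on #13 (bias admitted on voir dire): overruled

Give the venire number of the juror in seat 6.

8

Removed: #6, #7, #9, #10, #12, #14, #15. (#13 stays — for-cause denied.)
Seating in order: seats 1–6 → #1, #2, #3, #4, #5, #8; alternates → #11.
So seat 6 is #8.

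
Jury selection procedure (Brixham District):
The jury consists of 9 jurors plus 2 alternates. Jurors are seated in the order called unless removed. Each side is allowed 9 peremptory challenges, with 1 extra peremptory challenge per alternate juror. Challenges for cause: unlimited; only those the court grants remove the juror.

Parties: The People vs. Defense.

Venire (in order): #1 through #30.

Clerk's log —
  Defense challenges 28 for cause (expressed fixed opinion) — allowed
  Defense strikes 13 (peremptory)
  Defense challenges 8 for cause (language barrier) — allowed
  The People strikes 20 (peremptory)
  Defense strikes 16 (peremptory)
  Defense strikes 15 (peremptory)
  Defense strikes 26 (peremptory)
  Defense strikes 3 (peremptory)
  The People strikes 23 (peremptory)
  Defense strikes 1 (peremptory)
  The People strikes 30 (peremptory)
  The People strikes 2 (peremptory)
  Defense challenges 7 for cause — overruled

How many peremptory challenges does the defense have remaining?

Defense allotment: 9 base + 1 × 2 alternates = 11.
Defense peremptories used: #13, #16, #15, #26, #3, #1 — 6 (for-cause on #28, #8, #7 don't count).
Remaining: 11 − 6 = 5.

5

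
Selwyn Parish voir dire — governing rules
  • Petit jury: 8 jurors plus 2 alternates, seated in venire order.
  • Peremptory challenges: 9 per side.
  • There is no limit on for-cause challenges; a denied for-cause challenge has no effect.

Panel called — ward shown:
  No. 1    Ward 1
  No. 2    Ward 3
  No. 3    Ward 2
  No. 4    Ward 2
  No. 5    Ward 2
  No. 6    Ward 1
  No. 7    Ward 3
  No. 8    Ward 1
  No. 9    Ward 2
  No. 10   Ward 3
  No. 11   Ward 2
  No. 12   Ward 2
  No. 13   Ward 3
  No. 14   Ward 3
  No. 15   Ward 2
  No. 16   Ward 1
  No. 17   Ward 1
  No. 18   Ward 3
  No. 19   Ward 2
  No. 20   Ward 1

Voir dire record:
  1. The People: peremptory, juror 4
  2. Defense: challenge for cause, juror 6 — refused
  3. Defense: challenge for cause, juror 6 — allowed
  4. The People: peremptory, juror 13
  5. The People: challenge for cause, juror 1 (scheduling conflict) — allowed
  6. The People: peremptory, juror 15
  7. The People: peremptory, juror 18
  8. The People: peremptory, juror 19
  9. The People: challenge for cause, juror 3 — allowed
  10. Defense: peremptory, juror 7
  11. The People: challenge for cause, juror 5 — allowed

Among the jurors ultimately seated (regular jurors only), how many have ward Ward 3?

3

Removed: #1, #3, #4, #5, #6, #7, #13, #15, #18, #19.
Seated jurors 1–8: #2, #8, #9, #10, #11, #12, #14, #16 (alternates #17, #20 not counted).
Of those, in Ward 3: #2, #10, #14 → 3.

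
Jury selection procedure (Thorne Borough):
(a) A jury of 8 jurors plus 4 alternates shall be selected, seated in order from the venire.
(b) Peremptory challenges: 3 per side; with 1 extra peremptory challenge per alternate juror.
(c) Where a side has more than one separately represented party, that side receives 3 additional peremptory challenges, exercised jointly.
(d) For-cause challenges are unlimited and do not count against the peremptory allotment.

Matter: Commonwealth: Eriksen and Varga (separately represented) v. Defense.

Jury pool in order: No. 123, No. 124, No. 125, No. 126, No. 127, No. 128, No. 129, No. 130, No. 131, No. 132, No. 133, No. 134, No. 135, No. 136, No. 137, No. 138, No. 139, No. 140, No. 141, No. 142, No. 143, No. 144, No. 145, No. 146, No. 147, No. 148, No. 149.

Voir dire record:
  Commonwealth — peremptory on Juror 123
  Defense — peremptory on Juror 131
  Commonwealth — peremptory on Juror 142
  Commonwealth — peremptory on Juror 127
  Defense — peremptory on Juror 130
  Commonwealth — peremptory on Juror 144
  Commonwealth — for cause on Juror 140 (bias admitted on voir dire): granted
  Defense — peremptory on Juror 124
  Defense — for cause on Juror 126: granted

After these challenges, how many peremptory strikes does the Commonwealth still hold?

6

Commonwealth allotment: 3 base + 1 × 4 alternates + 3 multi-party = 10.
Commonwealth peremptories used: #123, #142, #127, #144 — 4 (the for-cause on #140 doesn't count).
Remaining: 10 − 4 = 6.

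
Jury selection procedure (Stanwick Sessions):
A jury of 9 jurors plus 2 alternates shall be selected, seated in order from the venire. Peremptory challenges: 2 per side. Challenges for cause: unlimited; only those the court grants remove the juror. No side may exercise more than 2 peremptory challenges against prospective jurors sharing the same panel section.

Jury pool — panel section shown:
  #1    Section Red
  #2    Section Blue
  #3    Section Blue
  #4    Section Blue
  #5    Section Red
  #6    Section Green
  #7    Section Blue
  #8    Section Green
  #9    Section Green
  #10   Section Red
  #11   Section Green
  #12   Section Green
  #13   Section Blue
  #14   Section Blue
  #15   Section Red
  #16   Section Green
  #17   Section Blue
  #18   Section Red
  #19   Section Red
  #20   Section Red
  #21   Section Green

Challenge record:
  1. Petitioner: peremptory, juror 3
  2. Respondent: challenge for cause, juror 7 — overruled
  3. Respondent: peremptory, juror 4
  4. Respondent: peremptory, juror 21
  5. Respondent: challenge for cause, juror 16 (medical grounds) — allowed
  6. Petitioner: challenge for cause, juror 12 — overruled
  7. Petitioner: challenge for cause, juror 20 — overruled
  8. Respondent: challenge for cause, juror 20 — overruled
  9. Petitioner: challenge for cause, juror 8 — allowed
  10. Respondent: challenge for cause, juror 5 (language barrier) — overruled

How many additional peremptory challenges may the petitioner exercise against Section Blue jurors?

Petitioner peremptories so far: #3 — 1 of 2 used, 1 left overall.
Against Section Blue: #3 — 1 used; per-section cap 2 leaves 1.
Binding limit: min(1, 1) = 1.

1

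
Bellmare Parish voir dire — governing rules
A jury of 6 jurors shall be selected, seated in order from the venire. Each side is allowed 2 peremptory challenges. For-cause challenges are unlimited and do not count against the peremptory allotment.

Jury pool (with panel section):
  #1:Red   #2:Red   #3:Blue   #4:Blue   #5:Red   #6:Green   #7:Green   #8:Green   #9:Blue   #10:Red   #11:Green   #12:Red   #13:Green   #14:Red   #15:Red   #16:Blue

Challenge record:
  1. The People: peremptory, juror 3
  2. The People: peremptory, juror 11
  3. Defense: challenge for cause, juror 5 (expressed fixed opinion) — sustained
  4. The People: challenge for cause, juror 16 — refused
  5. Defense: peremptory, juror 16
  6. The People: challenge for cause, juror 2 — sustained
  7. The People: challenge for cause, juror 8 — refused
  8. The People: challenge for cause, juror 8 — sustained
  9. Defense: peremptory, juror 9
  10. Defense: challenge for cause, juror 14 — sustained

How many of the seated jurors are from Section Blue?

1

Removed: #2, #3, #5, #8, #9, #11, #14, #16.
Seated jurors 1–6: #1, #4, #6, #7, #10, #12.
Of those, in Section Blue: #4 → 1.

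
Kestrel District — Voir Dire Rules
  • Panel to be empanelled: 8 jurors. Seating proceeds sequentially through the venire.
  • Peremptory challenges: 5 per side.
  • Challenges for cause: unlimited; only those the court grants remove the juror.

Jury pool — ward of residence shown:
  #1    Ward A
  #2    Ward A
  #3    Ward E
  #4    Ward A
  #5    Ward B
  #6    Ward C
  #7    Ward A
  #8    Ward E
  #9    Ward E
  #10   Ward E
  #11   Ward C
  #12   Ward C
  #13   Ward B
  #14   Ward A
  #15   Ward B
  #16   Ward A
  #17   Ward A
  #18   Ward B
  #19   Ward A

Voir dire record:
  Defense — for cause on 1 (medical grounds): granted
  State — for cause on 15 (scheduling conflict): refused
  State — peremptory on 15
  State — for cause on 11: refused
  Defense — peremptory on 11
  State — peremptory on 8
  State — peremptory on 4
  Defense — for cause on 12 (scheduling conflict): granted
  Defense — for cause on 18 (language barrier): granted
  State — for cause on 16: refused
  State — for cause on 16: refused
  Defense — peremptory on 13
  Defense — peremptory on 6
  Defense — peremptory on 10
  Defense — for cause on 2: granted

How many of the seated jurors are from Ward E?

2

Removed: #1, #2, #4, #6, #8, #10, #11, #12, #13, #15, #18.
Seated jurors 1–8: #3, #5, #7, #9, #14, #16, #17, #19.
Of those, in Ward E: #3, #9 → 2.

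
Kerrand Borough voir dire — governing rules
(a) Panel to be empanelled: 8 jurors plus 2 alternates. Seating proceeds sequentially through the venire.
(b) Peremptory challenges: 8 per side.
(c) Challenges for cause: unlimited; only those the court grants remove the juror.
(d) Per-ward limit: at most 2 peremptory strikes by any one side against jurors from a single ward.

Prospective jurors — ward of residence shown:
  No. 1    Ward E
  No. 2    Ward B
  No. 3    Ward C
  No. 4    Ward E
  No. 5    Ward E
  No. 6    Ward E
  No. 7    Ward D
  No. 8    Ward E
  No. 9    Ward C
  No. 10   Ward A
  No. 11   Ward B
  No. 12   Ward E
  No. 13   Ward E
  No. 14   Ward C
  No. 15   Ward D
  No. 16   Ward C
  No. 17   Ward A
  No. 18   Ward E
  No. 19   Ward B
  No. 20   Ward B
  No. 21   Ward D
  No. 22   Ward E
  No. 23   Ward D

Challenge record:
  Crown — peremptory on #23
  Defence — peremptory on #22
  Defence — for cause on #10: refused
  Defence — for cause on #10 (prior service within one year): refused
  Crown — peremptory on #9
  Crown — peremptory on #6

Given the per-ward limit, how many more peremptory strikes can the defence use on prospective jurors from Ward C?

Defence peremptories so far: #22 — 1 of 8 used, 7 left overall.
Against Ward C: none yet — per-ward cap 2 leaves 2.
Binding limit: min(7, 2) = 2.

2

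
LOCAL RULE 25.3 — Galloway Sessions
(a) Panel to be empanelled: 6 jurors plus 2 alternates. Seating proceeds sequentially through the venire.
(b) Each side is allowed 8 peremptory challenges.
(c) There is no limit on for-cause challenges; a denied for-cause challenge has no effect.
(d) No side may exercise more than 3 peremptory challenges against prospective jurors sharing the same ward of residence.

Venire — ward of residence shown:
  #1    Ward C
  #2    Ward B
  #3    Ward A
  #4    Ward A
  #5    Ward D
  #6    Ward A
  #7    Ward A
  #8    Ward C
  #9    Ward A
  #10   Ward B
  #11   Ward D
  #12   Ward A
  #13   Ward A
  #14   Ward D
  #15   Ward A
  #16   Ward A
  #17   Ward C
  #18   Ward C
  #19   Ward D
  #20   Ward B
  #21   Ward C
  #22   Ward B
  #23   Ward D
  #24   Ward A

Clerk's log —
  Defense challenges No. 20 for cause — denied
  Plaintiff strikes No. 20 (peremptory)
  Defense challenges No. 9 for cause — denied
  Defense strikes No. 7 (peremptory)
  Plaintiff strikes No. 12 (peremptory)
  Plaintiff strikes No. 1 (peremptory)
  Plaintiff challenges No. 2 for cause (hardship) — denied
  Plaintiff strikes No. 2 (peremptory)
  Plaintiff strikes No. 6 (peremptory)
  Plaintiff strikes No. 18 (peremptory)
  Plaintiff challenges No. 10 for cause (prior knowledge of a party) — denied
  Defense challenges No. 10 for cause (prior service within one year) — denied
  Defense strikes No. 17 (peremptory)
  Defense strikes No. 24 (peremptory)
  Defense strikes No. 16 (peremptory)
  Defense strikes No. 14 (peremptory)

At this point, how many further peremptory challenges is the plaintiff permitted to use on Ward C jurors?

1

Plaintiff peremptories so far: #20, #12, #1, #2, #6, #18 — 6 of 8 used, 2 left overall.
Against Ward C: #1, #18 — 2 used; per-ward cap 3 leaves 1.
Binding limit: min(2, 1) = 1.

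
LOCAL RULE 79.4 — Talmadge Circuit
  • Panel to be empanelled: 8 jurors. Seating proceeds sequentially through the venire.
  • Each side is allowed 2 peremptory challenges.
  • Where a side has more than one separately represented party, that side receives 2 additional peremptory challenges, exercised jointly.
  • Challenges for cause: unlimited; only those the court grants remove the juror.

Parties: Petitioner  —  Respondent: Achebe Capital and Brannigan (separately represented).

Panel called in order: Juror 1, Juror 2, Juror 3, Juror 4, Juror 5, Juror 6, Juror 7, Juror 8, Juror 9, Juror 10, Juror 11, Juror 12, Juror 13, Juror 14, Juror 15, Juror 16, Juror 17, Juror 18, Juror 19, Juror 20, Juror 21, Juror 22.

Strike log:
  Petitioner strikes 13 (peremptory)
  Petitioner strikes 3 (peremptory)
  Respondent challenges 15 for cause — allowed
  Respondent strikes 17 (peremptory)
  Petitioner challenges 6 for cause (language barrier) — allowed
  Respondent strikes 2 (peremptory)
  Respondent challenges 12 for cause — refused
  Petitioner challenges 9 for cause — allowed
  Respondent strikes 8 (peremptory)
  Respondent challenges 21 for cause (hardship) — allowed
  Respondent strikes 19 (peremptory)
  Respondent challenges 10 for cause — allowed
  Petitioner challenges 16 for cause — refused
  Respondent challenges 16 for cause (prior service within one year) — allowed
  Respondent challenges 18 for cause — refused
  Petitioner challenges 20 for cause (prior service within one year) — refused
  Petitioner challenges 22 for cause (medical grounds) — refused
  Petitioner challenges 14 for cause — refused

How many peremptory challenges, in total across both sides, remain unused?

Petitioner allotment: 2. Respondent allotment: 2 base + 2 multi-party = 4.
Petitioner peremptories used: #13, #3 — 2 (for-cause on #6, #9, #16, #20, #22, #14 don't count).
Respondent peremptories used: #17, #2, #8, #19 — 4 (for-cause on #15, #12, #21, #10, #16, #18 don't count).
Remaining: (2 − 2) + (4 − 4) = 0.

0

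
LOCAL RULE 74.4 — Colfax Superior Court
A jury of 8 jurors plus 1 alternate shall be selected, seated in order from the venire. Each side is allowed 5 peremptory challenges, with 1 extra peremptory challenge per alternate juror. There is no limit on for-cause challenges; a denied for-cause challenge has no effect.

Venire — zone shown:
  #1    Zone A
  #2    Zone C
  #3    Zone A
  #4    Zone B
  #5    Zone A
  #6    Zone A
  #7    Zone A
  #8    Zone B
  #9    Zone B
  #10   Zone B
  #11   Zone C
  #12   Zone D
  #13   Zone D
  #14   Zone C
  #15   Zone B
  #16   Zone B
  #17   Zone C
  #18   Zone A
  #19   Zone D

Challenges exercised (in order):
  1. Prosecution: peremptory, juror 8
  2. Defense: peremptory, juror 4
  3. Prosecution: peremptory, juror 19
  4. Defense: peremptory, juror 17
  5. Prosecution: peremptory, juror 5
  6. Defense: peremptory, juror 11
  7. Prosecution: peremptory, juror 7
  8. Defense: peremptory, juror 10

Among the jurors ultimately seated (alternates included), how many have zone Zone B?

2

Removed: #4, #5, #7, #8, #10, #11, #17, #19.
Seated (9 incl. alternates): #1, #2, #3, #6, #9, #12, #13, #14, #15.
Of those, in Zone B: #9, #15 → 2.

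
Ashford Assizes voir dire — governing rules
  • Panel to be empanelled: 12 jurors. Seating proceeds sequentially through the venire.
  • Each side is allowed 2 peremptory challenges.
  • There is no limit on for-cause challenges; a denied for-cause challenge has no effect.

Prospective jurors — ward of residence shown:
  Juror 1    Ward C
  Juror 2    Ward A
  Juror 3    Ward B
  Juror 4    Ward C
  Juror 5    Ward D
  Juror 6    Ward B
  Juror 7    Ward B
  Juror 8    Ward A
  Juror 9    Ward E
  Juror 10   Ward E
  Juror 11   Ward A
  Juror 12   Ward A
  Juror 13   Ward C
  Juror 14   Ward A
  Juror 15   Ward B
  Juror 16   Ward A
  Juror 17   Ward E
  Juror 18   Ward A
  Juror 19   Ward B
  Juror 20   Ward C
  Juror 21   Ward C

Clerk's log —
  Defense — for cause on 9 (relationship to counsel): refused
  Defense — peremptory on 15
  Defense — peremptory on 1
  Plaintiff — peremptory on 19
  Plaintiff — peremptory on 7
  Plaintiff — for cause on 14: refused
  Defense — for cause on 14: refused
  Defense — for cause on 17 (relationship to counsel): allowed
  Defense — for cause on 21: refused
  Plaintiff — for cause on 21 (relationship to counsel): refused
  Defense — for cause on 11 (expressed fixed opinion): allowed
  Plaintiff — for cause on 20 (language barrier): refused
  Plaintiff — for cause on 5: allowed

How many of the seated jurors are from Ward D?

Removed: #1, #5, #7, #11, #15, #17, #19.
Seated jurors 1–12: #2, #3, #4, #6, #8, #9, #10, #12, #13, #14, #16, #18.
None of those are in Ward D → 0.

0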